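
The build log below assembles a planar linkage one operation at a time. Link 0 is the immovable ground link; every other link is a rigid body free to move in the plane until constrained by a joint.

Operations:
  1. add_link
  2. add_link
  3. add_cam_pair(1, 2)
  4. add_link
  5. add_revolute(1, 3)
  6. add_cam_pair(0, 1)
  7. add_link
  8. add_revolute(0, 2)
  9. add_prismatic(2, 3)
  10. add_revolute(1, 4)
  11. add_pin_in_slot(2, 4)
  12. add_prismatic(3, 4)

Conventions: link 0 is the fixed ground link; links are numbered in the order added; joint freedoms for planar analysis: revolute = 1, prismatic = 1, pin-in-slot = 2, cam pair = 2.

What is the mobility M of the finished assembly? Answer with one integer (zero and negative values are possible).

(L,J1,J2)=(1,0,0); link0 fixed
link1: (2,0,0)
link2: (3,0,0)
C 1-2 [J2]: (3,0,1)
link3: (4,0,1)
R 1-3 [J1]: (4,1,1)
C 0-1 [J2]: (4,1,2)
link4: (5,1,2)
R 0-2 [J1]: (5,2,2)
P 2-3 [J1]: (5,3,2)
R 1-4 [J1]: (5,4,2)
PS 2-4 [J2]: (5,4,3)
P 3-4 [J1]: (5,5,3)
Grübler: 3·4 − 2·5 − 3 = -1

M = -1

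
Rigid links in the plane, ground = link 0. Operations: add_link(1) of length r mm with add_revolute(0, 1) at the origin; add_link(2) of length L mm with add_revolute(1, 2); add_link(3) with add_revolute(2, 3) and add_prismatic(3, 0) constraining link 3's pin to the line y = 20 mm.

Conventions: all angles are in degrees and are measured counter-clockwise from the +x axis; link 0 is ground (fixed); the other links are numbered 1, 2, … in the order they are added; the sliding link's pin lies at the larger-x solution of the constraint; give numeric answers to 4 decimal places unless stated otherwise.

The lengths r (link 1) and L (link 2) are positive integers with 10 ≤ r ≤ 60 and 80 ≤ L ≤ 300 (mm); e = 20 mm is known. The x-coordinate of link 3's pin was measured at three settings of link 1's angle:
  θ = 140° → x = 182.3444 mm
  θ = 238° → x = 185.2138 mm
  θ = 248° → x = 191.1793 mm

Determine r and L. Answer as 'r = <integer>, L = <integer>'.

constraint per measurement: (x − r cos θ)² + (r sin θ − e)² = L²
subtracting the θ₁ and θ₂ equations cancels the r² and L² terms:
r = (x₁² − x₂²) / (2[(x₁cos θ₁ + e sin θ₁) − (x₂cos θ₂ + e sin θ₂)]) = 44.9990 → r = 45
L² = (x₁ − r cos θ₁)² + (r sin θ₁ − e)² = 47089.0148 → L = 217.0000 → L = 217
check at θ₃=248°: x = 191.1793 (printed 191.1793) ✓

r = 45, L = 217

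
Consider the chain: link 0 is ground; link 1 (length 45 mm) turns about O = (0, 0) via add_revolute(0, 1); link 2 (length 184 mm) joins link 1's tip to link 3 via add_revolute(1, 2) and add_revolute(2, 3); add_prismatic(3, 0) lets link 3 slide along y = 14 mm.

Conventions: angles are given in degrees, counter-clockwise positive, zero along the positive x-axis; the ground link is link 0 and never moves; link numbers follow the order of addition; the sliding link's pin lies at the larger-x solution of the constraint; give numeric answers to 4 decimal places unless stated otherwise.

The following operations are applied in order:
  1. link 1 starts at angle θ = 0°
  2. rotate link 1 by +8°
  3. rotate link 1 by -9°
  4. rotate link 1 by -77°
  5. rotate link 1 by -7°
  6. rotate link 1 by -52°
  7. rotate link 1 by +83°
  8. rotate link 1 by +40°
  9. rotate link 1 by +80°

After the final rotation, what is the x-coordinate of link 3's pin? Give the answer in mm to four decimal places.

geometry: r = 45 mm, L = 184 mm, e = 14 mm; θ starts at 0°
rotate link 1 by +8°: θ ← 0° +8° = 8°
rotate link 1 by -9°: θ ← 8° -9° = -1°
rotate link 1 by -77°: θ ← -1° -77° = -78°
rotate link 1 by -7°: θ ← -78° -7° = -85°
rotate link 1 by -52°: θ ← -85° -52° = -137°
rotate link 1 by +83°: θ ← -137° +83° = -54°
rotate link 1 by +40°: θ ← -54° +40° = -14°
rotate link 1 by +80°: θ ← -14° +80° = 66°
crank pin P = (r cos θ, r sin θ) = (18.303149, 41.109546)
h = r sin θ − e = 41.109546 − 14 = 27.109546
x = r cos θ + √(L² − h²) = 18.303149 + 181.991957 = 200.295106

200.2951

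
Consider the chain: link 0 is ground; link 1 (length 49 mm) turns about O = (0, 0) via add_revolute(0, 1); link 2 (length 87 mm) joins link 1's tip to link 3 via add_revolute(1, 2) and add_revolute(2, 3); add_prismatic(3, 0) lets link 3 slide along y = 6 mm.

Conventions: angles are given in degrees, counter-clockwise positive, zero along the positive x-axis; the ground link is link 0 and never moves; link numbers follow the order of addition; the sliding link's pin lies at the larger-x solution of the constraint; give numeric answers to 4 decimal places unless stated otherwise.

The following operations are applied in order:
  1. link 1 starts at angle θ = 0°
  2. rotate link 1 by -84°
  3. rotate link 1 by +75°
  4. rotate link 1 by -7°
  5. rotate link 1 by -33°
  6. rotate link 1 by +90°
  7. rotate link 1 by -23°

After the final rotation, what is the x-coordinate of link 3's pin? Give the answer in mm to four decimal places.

geometry: r = 49 mm, L = 87 mm, e = 6 mm; θ starts at 0°
rotate link 1 by -84°: θ ← 0° -84° = -84°
rotate link 1 by +75°: θ ← -84° +75° = -9°
rotate link 1 by -7°: θ ← -9° -7° = -16°
rotate link 1 by -33°: θ ← -16° -33° = -49°
rotate link 1 by +90°: θ ← -49° +90° = 41°
rotate link 1 by -23°: θ ← 41° -23° = 18°
crank pin P = (r cos θ, r sin θ) = (46.601769, 15.141833)
h = r sin θ − e = 15.141833 − 6 = 9.141833
x = r cos θ + √(L² − h²) = 46.601769 + 86.518362 = 133.120131

133.1201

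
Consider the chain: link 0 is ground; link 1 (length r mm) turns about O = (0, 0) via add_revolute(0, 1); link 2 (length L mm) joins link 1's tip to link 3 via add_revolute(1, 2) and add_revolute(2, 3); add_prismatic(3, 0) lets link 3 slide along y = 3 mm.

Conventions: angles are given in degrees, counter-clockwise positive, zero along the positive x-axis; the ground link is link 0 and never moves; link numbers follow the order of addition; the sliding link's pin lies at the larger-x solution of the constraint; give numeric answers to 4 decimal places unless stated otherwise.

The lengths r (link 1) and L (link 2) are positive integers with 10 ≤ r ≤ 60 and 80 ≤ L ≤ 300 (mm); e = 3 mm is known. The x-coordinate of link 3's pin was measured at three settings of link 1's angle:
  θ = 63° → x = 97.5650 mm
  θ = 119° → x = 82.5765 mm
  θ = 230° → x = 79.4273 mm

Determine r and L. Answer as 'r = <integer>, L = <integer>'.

constraint per measurement: (x − r cos θ)² + (r sin θ − e)² = L²
subtracting the θ₁ and θ₂ equations cancels the r² and L² terms:
r = (x₁² − x₂²) / (2[(x₁cos θ₁ + e sin θ₁) − (x₂cos θ₂ + e sin θ₂)]) = 16.0000 → r = 16
L² = (x₁ − r cos θ₁)² + (r sin θ₁ − e)² = 8280.9979 → L = 91.0000 → L = 91
check at θ₃=230°: x = 79.4273 (printed 79.4273) ✓

r = 16, L = 91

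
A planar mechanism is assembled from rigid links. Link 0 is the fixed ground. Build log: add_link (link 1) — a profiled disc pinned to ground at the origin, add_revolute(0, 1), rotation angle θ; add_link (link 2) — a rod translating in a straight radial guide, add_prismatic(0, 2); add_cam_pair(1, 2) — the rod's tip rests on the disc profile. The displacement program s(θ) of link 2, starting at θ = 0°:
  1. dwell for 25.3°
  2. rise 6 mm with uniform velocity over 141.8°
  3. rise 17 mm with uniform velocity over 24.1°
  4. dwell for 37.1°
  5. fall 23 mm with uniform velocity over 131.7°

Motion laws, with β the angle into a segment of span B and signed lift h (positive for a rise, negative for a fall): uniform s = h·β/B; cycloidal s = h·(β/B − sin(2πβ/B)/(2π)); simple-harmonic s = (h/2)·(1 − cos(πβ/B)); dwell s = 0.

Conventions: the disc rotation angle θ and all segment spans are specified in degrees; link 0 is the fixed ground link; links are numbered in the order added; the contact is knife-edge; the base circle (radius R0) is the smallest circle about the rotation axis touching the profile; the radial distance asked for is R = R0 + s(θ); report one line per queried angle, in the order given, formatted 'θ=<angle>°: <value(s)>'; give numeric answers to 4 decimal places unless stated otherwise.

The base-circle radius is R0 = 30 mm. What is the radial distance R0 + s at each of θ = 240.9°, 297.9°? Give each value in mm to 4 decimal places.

seg 1 [0°–25.3°] dwell: s stays 0.0000
seg 2 [25.3°–167.1°] uniform, h=6: full span → s += 6 → s = 6.0000
seg 3 [167.1°–191.2°] uniform, h=17: full span → s += 17 → s = 23.0000
seg 4 [191.2°–228.3°] dwell: s stays 23.0000
seg 5 [228.3°–360°] uniform, h=-23: θ=240.9° here. β=12.6, B=131.7. -23·12.6/131.7 = -2.2005 → s = 20.7995
seg 5 [228.3°–360°] uniform, h=-23: θ=297.9° here. β=69.6, B=131.7. -23·69.6/131.7 = -12.1549 → s = 10.8451
θ=240.9°: R = R0 + s = 30 + 20.7995 = 50.7995
θ=297.9°: R = R0 + s = 30 + 10.8451 = 40.8451

θ=240.9°: 50.7995
θ=297.9°: 40.8451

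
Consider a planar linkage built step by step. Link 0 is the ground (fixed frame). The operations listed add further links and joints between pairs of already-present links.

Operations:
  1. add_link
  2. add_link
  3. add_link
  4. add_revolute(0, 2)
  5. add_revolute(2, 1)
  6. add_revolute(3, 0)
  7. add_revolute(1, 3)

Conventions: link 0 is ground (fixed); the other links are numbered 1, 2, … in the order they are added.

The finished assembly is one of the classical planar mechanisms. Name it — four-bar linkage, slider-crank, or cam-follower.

links: 4 (incl. ground); joints: 4 revolute, 0 prismatic, 0 higher (cam) pair, forming one closed loop
4 links in a single 4R loop → four-bar linkage

four-bar linkage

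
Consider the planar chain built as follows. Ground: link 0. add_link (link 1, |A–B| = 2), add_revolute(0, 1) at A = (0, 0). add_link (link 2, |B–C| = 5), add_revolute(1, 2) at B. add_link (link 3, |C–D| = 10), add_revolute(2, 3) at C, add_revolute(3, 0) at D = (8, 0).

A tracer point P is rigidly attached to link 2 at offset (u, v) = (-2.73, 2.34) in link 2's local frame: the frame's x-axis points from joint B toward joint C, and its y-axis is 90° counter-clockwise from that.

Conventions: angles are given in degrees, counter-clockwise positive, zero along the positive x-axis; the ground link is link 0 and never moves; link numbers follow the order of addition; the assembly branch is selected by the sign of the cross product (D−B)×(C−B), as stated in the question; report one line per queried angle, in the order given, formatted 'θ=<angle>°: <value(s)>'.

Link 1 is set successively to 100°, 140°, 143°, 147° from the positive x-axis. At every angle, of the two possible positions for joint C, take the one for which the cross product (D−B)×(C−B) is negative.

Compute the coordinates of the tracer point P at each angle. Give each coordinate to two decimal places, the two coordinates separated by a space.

A=(0,0), D=(8.00,0)
θ=100°: B = A + 2.00·(cos100°, sin100°) = (-0.3473, 1.9696)
θ=100°: |BD| = 8.5765
θ=100°: circle(B,5.00) ∩ circle(D,10.00): a=-0.0841, h=4.9993
θ=100°:   candidates: C₊=(0.7189,6.8546) cross=42.877; C₋=(-1.5773,-2.8767) cross=-42.877
θ=100°:   branch - wants cross < 0 → take C=(-1.5773,-2.8767) (cross=-42.877)
θ=100°: ex = (C−B)/|BC| = (-0.2460,-0.9693); ey = (0.9693,-0.2460)
θ=100°: P = B + -2.73·ex + 2.34·ey = (2.5924,4.0401)
θ=140°: B = A + 2.00·(cos140°, sin140°) = (-1.5321, 1.2856)
θ=140°: |BD| = 9.6184
θ=140°: circle(B,5.00) ∩ circle(D,10.00): a=0.9104, h=4.9164
θ=140°:   candidates: C₊=(0.0273,6.0362) cross=47.288; C₋=(-1.2870,-3.7084) cross=-47.288
θ=140°:   branch - wants cross < 0 → take C=(-1.2870,-3.7084) (cross=-47.288)
θ=140°: ex = (C−B)/|BC| = (0.0490,-0.9988); ey = (0.9988,0.0490)
θ=140°: P = B + -2.73·ex + 2.34·ey = (0.6713,4.1270)
θ=143°: B = A + 2.00·(cos143°, sin143°) = (-1.5973, 1.2036)
θ=143°: |BD| = 9.6725
θ=143°: circle(B,5.00) ∩ circle(D,10.00): a=0.9592, h=4.9071
θ=143°:   candidates: C₊=(-0.0349,5.9532) cross=47.464; C₋=(-1.2561,-3.7847) cross=-47.464
θ=143°:   branch - wants cross < 0 → take C=(-1.2561,-3.7847) (cross=-47.464)
θ=143°: ex = (C−B)/|BC| = (0.0682,-0.9977); ey = (0.9977,0.0682)
θ=143°: P = B + -2.73·ex + 2.34·ey = (0.5510,4.0869)
θ=147°: B = A + 2.00·(cos147°, sin147°) = (-1.6773, 1.0893)
θ=147°: |BD| = 9.7385
θ=147°: circle(B,5.00) ∩ circle(D,10.00): a=1.0185, h=4.8952
θ=147°:   candidates: C₊=(-0.1177,5.8398) cross=47.671; C₋=(-1.2128,-3.8891) cross=-47.671
θ=147°:   branch - wants cross < 0 → take C=(-1.2128,-3.8891) (cross=-47.671)
θ=147°: ex = (C−B)/|BC| = (0.0929,-0.9957); ey = (0.9957,0.0929)
θ=147°: P = B + -2.73·ex + 2.34·ey = (0.3989,4.0249)

θ=100°: 2.59 4.04
θ=140°: 0.67 4.13
θ=143°: 0.55 4.09
θ=147°: 0.40 4.02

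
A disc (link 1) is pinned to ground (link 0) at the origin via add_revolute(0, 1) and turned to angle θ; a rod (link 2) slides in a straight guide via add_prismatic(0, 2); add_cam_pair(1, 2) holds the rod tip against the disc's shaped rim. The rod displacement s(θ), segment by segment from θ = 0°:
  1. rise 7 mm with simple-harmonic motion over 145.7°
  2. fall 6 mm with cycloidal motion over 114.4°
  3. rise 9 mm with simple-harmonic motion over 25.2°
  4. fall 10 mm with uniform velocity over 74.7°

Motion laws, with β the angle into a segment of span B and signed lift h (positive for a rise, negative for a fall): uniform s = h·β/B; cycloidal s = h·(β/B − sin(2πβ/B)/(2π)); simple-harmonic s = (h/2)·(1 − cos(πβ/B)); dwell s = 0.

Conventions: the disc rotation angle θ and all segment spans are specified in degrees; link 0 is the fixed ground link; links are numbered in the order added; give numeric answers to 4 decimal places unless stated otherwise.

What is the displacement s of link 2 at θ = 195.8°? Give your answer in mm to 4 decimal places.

segment 1 (0° to 145.7°, simple-harmonic, h = 7) is passed completely: s = 0.0000 + (7) = 7.0000
θ = 195.8° falls in segment 2 (145.7° to 260.1°, cycloidal, h = -6): β = 195.8 − 145.7 = 50.1°, B = 114.4°; Δs = -6·(0.4379 − sin(2π·0.4379)/(2π)) = -2.2646; s = 7.0000 − 2.2646 = 4.7354

4.7354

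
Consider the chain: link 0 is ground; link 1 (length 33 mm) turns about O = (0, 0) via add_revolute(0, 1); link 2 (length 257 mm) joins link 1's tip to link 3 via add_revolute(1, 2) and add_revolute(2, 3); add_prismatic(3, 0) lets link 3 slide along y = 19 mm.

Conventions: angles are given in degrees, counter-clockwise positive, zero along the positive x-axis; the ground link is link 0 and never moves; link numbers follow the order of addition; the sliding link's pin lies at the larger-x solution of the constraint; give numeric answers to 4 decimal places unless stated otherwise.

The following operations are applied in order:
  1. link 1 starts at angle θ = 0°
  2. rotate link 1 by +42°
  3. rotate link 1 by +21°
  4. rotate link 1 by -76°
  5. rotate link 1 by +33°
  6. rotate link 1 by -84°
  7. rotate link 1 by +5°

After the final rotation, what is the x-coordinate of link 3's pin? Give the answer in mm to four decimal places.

geometry: r = 33 mm, L = 257 mm, e = 19 mm; θ starts at 0°
rotate link 1 by +42°: θ ← 0° +42° = 42°
rotate link 1 by +21°: θ ← 42° +21° = 63°
rotate link 1 by -76°: θ ← 63° -76° = -13°
rotate link 1 by +33°: θ ← -13° +33° = 20°
rotate link 1 by -84°: θ ← 20° -84° = -64°
rotate link 1 by +5°: θ ← -64° +5° = -59°
crank pin P = (r cos θ, r sin θ) = (16.996256, -28.286521)
h = r sin θ − e = -28.286521 − 19 = -47.286521
x = r cos θ + √(L² − h²) = 16.996256 + 252.612321 = 269.608578

269.6086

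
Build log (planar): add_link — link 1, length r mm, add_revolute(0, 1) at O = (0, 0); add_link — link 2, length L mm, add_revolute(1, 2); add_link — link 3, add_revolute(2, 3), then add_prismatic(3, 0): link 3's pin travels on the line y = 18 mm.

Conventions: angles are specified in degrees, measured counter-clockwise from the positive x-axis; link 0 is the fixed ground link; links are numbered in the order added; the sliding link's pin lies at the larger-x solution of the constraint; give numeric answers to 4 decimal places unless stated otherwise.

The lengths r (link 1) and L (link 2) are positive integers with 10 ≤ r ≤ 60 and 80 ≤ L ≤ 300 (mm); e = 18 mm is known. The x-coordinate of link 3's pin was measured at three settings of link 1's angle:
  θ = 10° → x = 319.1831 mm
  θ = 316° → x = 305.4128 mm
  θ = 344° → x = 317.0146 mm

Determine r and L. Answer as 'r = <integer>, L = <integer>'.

constraint per measurement: (x − r cos θ)² + (r sin θ − e)² = L²
subtracting the θ₁ and θ₂ equations cancels the r² and L² terms:
r = (x₁² − x₂²) / (2[(x₁cos θ₁ + e sin θ₁) − (x₂cos θ₂ + e sin θ₂)]) = 38.9999 → r = 39
L² = (x₁ − r cos θ₁)² + (r sin θ₁ − e)² = 78960.9979 → L = 281.0000 → L = 281
check at θ₃=344°: x = 317.0146 (printed 317.0146) ✓

r = 39, L = 281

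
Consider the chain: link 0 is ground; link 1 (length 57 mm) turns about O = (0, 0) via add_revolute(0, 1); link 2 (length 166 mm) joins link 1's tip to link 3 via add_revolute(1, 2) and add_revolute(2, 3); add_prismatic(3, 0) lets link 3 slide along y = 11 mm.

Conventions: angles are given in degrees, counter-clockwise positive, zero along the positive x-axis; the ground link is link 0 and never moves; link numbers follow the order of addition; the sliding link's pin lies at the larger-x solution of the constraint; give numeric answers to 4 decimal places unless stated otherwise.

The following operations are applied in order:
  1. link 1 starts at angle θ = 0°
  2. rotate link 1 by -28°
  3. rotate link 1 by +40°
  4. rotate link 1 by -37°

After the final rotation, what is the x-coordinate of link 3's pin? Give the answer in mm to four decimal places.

geometry: r = 57 mm, L = 166 mm, e = 11 mm; θ starts at 0°
rotate link 1 by -28°: θ ← 0° -28° = -28°
rotate link 1 by +40°: θ ← -28° +40° = 12°
rotate link 1 by -37°: θ ← 12° -37° = -25°
crank pin P = (r cos θ, r sin θ) = (51.659544, -24.089241)
h = r sin θ − e = -24.089241 − 11 = -35.089241
x = r cos θ + √(L² − h²) = 51.659544 + 162.249022 = 213.908566

213.9086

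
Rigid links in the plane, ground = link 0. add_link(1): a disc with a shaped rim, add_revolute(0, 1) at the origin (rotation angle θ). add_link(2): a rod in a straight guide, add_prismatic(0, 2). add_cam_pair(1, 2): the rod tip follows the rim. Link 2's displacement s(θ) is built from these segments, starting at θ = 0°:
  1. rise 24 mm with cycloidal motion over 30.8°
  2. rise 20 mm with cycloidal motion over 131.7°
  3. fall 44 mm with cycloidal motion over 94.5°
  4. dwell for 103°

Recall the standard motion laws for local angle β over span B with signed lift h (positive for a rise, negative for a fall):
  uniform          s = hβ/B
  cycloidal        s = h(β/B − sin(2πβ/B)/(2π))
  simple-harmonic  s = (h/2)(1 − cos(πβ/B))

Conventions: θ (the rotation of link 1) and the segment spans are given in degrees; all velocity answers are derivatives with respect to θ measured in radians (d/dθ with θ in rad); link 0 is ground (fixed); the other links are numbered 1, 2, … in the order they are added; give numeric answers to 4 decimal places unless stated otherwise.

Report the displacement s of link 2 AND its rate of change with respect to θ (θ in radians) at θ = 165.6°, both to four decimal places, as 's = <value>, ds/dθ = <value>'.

segment 1 (0° to 30.8°, cycloidal, h = 24) is passed completely: s = 0.0000 + (24) = 24.0000
segment 2 (30.8° to 162.5°, cycloidal, h = 20) is passed completely: s = 24.0000 + (20) = 44.0000
θ = 165.6° falls in segment 3 (162.5° to 257°, cycloidal, h = -44): β = 165.6 − 162.5 = 3.1°, B = 94.5°; Δs = -44·(0.0328 − sin(2π·0.0328)/(2π)) = -0.0102; s = 44.0000 − 0.0102 = 43.9898
velocity in seg [162.5°–257°] (cycloidal), θ in radians: β = 3.1° = 0.0541 rad, B = 94.5° = 1.6493 rad; ds/dθ = (h/B)(1 − cos(2πβ/B)) = ((-44)/1.6493)(1 − cos(2π·0.0328)) = -0.564670 mm/rad

s = 43.9898, ds/dθ = -0.5647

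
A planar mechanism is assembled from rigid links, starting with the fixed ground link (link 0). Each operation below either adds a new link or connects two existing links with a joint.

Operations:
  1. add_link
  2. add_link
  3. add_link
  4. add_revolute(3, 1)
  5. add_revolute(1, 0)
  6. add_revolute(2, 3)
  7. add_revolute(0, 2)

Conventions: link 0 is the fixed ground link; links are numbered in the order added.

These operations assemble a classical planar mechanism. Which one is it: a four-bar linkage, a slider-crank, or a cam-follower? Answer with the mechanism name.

links: 4 (incl. ground); joints: 4 revolute, 0 prismatic, 0 higher (cam) pair, forming one closed loop
4 links in a single 4R loop → four-bar linkage

four-bar linkage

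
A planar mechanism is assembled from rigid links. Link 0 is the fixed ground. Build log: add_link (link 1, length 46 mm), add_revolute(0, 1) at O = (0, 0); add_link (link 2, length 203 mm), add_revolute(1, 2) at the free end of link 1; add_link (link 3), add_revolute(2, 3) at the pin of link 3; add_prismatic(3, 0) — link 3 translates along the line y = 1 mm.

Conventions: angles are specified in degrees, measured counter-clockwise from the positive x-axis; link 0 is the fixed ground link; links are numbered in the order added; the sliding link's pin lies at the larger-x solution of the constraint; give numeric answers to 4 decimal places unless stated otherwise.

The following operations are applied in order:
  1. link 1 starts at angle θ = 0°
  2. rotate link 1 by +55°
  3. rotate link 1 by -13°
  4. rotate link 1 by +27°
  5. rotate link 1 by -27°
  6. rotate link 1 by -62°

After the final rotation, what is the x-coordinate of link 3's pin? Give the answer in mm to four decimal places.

geometry: r = 46 mm, L = 203 mm, e = 1 mm; θ starts at 0°
rotate link 1 by +55°: θ ← 0° +55° = 55°
rotate link 1 by -13°: θ ← 55° -13° = 42°
rotate link 1 by +27°: θ ← 42° +27° = 69°
rotate link 1 by -27°: θ ← 69° -27° = 42°
rotate link 1 by -62°: θ ← 42° -62° = -20°
crank pin P = (r cos θ, r sin θ) = (43.225861, -15.732927)
h = r sin θ − e = -15.732927 − 1 = -16.732927
x = r cos θ + √(L² − h²) = 43.225861 + 202.309192 = 245.535053

245.5351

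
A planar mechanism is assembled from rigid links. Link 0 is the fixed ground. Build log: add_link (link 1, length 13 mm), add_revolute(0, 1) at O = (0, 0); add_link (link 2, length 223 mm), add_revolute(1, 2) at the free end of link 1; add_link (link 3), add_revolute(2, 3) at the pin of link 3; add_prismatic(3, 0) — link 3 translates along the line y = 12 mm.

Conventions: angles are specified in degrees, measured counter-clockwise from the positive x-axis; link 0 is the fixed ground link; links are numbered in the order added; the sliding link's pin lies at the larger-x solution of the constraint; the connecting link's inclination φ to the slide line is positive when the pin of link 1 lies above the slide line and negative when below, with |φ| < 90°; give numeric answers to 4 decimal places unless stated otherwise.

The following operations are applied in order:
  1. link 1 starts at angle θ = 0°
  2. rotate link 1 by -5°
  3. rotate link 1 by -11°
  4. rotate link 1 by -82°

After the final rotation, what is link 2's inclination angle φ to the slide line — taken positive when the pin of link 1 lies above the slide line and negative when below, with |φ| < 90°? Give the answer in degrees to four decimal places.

geometry: r = 13 mm, L = 223 mm, e = 12 mm; θ starts at 0°
rotate link 1 by -5°: θ ← 0° -5° = -5°
rotate link 1 by -11°: θ ← -5° -11° = -16°
rotate link 1 by -82°: θ ← -16° -82° = -98°
h = r sin θ − e = -12.873485 − 12 = -24.873485
sin φ = h / L = -24.873485 / 223 = -0.11154029
φ = arcsin(-0.11154029) = -6.404114°

-6.4041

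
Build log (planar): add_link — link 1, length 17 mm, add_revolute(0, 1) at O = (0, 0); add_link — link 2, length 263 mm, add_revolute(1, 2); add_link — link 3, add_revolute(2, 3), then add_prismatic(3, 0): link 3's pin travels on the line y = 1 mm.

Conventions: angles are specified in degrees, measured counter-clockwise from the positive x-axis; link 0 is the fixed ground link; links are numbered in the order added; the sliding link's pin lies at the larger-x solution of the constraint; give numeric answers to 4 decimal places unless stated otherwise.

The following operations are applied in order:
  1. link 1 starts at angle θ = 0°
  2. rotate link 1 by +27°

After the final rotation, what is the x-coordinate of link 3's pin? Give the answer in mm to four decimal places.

geometry: r = 17 mm, L = 263 mm, e = 1 mm; θ starts at 0°
rotate link 1 by +27°: θ ← 0° +27° = 27°
crank pin P = (r cos θ, r sin θ) = (15.147111, 7.717838)
h = r sin θ − e = 7.717838 − 1 = 6.717838
x = r cos θ + √(L² − h²) = 15.147111 + 262.914189 = 278.061300

278.0613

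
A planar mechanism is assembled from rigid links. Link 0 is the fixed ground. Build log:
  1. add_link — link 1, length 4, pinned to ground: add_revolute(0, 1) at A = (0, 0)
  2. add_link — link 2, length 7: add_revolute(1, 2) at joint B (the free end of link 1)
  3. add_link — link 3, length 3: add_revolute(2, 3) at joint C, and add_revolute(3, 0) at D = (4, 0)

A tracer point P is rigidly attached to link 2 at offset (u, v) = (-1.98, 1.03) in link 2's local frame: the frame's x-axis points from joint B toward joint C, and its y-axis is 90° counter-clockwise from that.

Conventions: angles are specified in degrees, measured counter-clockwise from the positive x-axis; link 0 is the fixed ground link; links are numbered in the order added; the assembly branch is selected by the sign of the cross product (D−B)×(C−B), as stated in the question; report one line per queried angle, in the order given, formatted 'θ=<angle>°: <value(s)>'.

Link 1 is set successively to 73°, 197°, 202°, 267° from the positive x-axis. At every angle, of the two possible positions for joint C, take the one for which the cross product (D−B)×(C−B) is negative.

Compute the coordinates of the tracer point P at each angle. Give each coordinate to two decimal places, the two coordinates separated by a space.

A=(0,0), D=(4.00,0)
θ=73°: B = A + 4.00·(cos73°, sin73°) = (1.1695, 3.8252)
θ=73°: |BD| = 4.7586
θ=73°: circle(B,7.00) ∩ circle(D,3.00): a=6.5822, h=2.3821
θ=73°:   candidates: C₊=(6.9996,-0.0490) cross=11.335; C₋=(3.1699,-2.8829) cross=-11.335
θ=73°:   branch - wants cross < 0 → take C=(3.1699,-2.8829) (cross=-11.335)
θ=73°: ex = (C−B)/|BC| = (0.2858,-0.9583); ey = (0.9583,0.2858)
θ=73°: P = B + -1.98·ex + 1.03·ey = (1.5907,6.0170)
θ=197°: B = A + 4.00·(cos197°, sin197°) = (-3.8252, -1.1695)
θ=197°: |BD| = 7.9121
θ=197°: circle(B,7.00) ∩ circle(D,3.00): a=6.4838, h=2.6382
θ=197°:   candidates: C₊=(2.1974,2.3981) cross=20.874; C₋=(2.9773,-2.8203) cross=-20.874
θ=197°:   branch - wants cross < 0 → take C=(2.9773,-2.8203) (cross=-20.874)
θ=197°: ex = (C−B)/|BC| = (0.9718,-0.2358); ey = (0.2358,0.9718)
θ=197°: P = B + -1.98·ex + 1.03·ey = (-5.5065,0.2984)
θ=202°: B = A + 4.00·(cos202°, sin202°) = (-3.7087, -1.4984)
θ=202°: |BD| = 7.8530
θ=202°: circle(B,7.00) ∩ circle(D,3.00): a=6.4733, h=2.6639
θ=202°:   candidates: C₊=(2.1373,2.3517) cross=20.920; C₋=(3.1539,-2.8782) cross=-20.920
θ=202°:   branch - wants cross < 0 → take C=(3.1539,-2.8782) (cross=-20.920)
θ=202°: ex = (C−B)/|BC| = (0.9804,-0.1971); ey = (0.1971,0.9804)
θ=202°: P = B + -1.98·ex + 1.03·ey = (-5.4469,-0.0983)
θ=267°: B = A + 4.00·(cos267°, sin267°) = (-0.2093, -3.9945)
θ=267°: |BD| = 5.8030
θ=267°: circle(B,7.00) ∩ circle(D,3.00): a=6.3480, h=2.9501
θ=267°:   candidates: C₊=(2.3646,2.5151) cross=17.119; C₋=(6.4260,-1.7648) cross=-17.119
θ=267°:   branch - wants cross < 0 → take C=(6.4260,-1.7648) (cross=-17.119)
θ=267°: ex = (C−B)/|BC| = (0.9479,0.3185); ey = (-0.3185,0.9479)
θ=267°: P = B + -1.98·ex + 1.03·ey = (-2.4143,-3.6489)

θ=73°: 1.59 6.02
θ=197°: -5.51 0.30
θ=202°: -5.45 -0.10
θ=267°: -2.41 -3.65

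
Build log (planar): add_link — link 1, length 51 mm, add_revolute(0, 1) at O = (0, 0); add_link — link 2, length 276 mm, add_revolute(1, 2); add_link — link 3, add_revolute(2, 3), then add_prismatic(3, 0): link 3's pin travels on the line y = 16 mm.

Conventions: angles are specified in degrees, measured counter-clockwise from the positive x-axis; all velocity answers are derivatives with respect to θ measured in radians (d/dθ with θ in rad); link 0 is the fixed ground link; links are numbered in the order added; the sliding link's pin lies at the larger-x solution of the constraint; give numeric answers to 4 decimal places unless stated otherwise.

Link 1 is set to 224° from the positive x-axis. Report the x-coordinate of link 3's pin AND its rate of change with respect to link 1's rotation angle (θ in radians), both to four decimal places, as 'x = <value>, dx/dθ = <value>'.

geometry: r = 51 mm, L = 276 mm, e = 16 mm
crank pin P = (r cos θ, r sin θ) = (-36.686330, -35.427577)
h = r sin θ − e = -35.427577 − 16 = -51.427577
x = r cos θ + √(L² − h²) = -36.686330 + 271.166378 = 234.480048
dx/dθ = −r sin θ − h·r cos θ/√(L² − h²) (θ in radians; h = -51.427577) = 28.469896

x = 234.4800, dx/dθ = 28.4699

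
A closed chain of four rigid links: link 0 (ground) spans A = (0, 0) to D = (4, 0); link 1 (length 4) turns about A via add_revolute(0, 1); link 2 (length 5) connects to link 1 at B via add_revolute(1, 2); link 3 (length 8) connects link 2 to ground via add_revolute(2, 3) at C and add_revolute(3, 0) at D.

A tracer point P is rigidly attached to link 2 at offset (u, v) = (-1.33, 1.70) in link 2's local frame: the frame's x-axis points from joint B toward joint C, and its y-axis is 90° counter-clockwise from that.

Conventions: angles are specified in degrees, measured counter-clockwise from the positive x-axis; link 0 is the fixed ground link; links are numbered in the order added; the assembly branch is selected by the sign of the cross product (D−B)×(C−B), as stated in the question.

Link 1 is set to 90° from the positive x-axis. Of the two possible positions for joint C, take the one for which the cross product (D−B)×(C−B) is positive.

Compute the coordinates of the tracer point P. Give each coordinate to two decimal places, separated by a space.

A=(0,0), D=(4.00,0)
B = A + 4.00·(cos90°, sin90°) = (0.0000, 4.0000)
|BD| = 5.6569
circle(B,5.00) ∩ circle(D,8.00): a=-0.6187, h=4.9616
  candidates: C₊=(3.0709,7.9459) cross=28.067; C₋=(-3.9459,0.9291) cross=-28.067
  branch + wants cross > 0 → take C=(3.0709,7.9459) (cross=28.067)
ex = (C−B)/|BC| = (0.6142,0.7892); ey = (-0.7892,0.6142)
P = B + -1.33·ex + 1.70·ey = (-2.1584,3.9945)

-2.16 3.99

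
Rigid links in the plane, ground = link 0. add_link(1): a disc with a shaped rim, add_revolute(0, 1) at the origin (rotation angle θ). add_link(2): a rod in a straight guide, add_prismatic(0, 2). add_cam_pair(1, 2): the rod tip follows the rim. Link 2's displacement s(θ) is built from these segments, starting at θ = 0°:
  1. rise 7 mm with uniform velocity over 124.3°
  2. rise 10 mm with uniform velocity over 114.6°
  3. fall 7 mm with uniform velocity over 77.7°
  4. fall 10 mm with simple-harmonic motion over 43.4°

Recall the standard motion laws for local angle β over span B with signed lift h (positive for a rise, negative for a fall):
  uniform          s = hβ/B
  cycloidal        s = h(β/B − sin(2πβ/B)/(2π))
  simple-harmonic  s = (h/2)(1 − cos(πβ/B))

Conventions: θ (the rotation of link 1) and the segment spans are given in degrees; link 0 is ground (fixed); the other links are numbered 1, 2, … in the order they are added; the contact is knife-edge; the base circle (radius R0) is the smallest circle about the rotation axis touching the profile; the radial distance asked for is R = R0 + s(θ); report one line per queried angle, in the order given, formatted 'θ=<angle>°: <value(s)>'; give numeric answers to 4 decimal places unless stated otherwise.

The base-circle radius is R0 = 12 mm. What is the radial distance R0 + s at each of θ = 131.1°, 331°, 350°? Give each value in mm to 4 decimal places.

segment 1 (0° to 124.3°, uniform, h = 7) is passed completely: s = 0.0000 + (7) = 7.0000
θ = 131.1° falls in segment 2 (124.3° to 238.9°, uniform, h = 10): β = 131.1 − 124.3 = 6.8°, B = 114.6°; Δs = 10·6.8/114.6 = 0.5934; s = 7.0000 + 0.5934 = 7.5934
segment 2 (124.3° to 238.9°, uniform, h = 10) is passed completely: s = 7.0000 + (10) = 17.0000
segment 3 (238.9° to 316.6°, uniform, h = -7) is passed completely: s = 17.0000 + (-7) = 10.0000
θ = 331° falls in segment 4 (316.6° to 360°, simple-harmonic, h = -10): β = 331 − 316.6 = 14.4°, B = 43.4°; Δs = -10/2·(1 − cos(π·0.3318)) = -2.4791; s = 10.0000 − 2.4791 = 7.5209
θ = 350° falls in segment 4 (316.6° to 360°, simple-harmonic, h = -10): β = 350 − 316.6 = 33.4°, B = 43.4°; Δs = -10/2·(1 − cos(π·0.7696)) = -8.7462; s = 10.0000 − 8.7462 = 1.2538
θ=131.1°: R = R0 + s = 12 + 7.5934 = 19.5934
θ=331°: R = R0 + s = 12 + 7.5209 = 19.5209
θ=350°: R = R0 + s = 12 + 1.2538 = 13.2538

θ=131.1°: 19.5934
θ=331°: 19.5209
θ=350°: 13.2538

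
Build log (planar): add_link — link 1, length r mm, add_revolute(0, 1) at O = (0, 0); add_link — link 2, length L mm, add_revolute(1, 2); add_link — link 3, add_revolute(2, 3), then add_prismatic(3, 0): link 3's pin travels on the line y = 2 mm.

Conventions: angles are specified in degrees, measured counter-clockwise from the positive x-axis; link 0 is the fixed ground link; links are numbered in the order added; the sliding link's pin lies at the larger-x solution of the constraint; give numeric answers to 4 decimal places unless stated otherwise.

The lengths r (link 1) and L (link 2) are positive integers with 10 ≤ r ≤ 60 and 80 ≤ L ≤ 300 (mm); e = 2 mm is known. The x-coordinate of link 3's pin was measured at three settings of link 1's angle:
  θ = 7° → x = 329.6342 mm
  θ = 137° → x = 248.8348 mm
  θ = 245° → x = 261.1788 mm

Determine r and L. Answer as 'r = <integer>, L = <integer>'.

constraint per measurement: (x − r cos θ)² + (r sin θ − e)² = L²
subtracting the θ₁ and θ₂ equations cancels the r² and L² terms:
r = (x₁² − x₂²) / (2[(x₁cos θ₁ + e sin θ₁) − (x₂cos θ₂ + e sin θ₂)]) = 46.0000 → r = 46
L² = (x₁ − r cos θ₁)² + (r sin θ₁ − e)² = 80655.9834 → L = 284.0000 → L = 284
check at θ₃=245°: x = 261.1788 (printed 261.1788) ✓

r = 46, L = 284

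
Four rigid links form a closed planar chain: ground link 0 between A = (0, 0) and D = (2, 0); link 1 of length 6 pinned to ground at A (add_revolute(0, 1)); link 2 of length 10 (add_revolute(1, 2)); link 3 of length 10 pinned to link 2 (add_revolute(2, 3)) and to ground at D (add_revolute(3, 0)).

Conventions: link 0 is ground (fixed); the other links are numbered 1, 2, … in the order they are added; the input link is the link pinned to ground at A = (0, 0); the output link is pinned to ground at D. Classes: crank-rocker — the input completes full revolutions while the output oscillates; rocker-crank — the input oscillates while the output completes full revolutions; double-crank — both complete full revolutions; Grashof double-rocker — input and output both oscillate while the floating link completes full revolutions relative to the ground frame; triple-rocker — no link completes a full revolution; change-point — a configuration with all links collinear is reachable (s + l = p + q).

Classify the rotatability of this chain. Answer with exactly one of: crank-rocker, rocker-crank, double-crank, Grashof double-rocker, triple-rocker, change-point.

lengths: ground=2, input=6, coupler=10, output=10
sorted: s=2 (shortest), l=10 (longest), p+q=16
s + l = 12 vs p + q = 16
s + l < p + q (Grashof) with shortest = ground link → double-crank

double-crank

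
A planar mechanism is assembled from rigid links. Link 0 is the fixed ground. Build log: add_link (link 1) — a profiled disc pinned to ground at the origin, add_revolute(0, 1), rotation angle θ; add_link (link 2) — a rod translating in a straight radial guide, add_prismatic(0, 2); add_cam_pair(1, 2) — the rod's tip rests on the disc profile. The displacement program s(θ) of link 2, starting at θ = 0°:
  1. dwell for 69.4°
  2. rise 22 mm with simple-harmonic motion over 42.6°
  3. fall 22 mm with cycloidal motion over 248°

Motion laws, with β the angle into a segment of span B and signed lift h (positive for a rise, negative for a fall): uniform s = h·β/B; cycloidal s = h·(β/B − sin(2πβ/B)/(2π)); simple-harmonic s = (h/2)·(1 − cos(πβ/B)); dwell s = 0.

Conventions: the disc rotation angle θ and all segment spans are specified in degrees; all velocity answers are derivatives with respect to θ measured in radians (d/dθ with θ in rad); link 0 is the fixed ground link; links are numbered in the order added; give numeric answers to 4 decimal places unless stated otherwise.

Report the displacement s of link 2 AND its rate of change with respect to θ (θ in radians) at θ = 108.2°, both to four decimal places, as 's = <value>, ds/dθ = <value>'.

seg 1 [0°–69.4°] dwell: s stays 0.0000
seg 2 [69.4°–112°] simple-harmonic, h=22: θ=108.2° here. β=38.8, B=42.6. 22/2·(1 − cos(π·0.9108)) = 21.5709 → s = 21.5709
velocity in seg [69.4°–112°] (simple-harmonic), θ in radians: β = 38.8° = 0.6772 rad, B = 42.6° = 0.7435 rad; ds/dθ = (πh/(2B)) sin(πβ/B) = (π·22/(2·0.7435)) sin(π·0.9108) = 12.855239 mm/rad

s = 21.5709, ds/dθ = 12.8552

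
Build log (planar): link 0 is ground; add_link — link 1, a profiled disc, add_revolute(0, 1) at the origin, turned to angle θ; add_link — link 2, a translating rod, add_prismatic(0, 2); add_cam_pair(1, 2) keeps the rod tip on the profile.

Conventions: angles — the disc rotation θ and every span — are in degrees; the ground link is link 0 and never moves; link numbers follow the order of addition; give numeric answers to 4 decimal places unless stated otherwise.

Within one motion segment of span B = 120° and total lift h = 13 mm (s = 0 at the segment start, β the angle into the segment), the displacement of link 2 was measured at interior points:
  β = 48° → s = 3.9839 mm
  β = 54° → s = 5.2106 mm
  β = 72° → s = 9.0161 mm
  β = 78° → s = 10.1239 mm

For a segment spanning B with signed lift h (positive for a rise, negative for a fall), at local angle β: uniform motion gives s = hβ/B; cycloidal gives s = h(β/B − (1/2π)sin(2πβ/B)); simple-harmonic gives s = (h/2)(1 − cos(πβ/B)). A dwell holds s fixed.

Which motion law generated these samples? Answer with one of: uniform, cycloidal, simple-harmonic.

candidates at β/B = r: uniform s = h·r (linear in β); cycloidal s = h·(r − sin(2πr)/(2π)); simple-harmonic s = (h/2)(1 − cos(πr))
β=48°: printed 3.9839 | uniform 5.2000, cycloidal 3.9839, simple-harmonic 4.4914
β=54°: printed 5.2106 | uniform 5.8500, cycloidal 5.2106, simple-harmonic 5.4832
β=72°: printed 9.0161 | uniform 7.8000, cycloidal 9.0161, simple-harmonic 8.5086
β=78°: printed 10.1239 | uniform 8.4500, cycloidal 10.1239, simple-harmonic 9.4509
only one law matches every sample → cycloidal

cycloidal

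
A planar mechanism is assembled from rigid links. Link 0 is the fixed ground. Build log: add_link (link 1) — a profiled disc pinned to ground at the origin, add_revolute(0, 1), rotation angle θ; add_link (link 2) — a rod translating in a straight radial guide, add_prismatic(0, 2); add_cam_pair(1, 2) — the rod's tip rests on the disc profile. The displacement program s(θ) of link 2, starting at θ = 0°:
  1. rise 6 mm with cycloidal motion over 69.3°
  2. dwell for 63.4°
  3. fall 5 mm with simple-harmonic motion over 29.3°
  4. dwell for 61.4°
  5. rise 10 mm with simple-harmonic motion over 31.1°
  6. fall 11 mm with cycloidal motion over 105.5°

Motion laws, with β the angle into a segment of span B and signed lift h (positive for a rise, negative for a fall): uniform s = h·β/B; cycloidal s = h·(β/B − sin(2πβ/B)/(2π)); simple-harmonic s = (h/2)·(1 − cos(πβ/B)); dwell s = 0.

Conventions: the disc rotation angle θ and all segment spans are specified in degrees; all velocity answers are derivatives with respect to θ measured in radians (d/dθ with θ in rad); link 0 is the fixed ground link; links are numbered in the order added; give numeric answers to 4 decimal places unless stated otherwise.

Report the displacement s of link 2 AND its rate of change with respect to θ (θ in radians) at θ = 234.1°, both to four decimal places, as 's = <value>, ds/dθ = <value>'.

seg 1 [0°–69.3°] cycloidal, h=6: full span → s += 6 → s = 6.0000
seg 2 [69.3°–132.7°] dwell: s stays 6.0000
seg 3 [132.7°–162°] simple-harmonic, h=-5: full span → s += -5 → s = 1.0000
seg 4 [162°–223.4°] dwell: s stays 1.0000
seg 5 [223.4°–254.5°] simple-harmonic, h=10: θ=234.1° here. β=10.7, B=31.1. 10/2·(1 − cos(π·0.3441)) = 2.6472 → s = 3.6472
velocity in seg [223.4°–254.5°] (simple-harmonic), θ in radians: β = 10.7° = 0.1868 rad, B = 31.1° = 0.5428 rad; ds/dθ = (πh/(2B)) sin(πβ/B) = (π·10/(2·0.5428)) sin(π·0.3441) = 25.534745 mm/rad

s = 3.6472, ds/dθ = 25.5347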